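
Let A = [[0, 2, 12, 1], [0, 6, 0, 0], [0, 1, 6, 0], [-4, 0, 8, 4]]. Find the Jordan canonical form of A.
J = [[2, 1, 0, 0], [0, 2, 0, 0], [0, 0, 6, 1], [0, 0, 0, 6]]

The characteristic polynomial is det(xI - A) = (x - 6)^2(x - 2)^2, so the eigenvalues are 2 (algebraic multiplicity 2), 6 (algebraic multiplicity 2).

For λ = 2: rank(A - 2I) = 3, rank((A - 2I)^2) = 2. The eigenspace has dimension 4 - 3 = 1, so there is 1 Jordan block; the rank sequence gives block sizes [2].

For λ = 6: rank(A - 6I) = 3, rank((A - 6I)^2) = 2. The eigenspace has dimension 4 - 3 = 1, so there is 1 Jordan block; the rank sequence gives block sizes [2].

Assembling the blocks gives the Jordan form J above.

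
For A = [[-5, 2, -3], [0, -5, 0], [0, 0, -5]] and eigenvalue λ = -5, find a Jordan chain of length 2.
We seek v_1 ∈ ker((A + 5I)^2) \ ker(A + 5I), then set v_{i+1} = (A + 5I) v_i.

One such chain is v_1 = [[2, 2, 1]]^T, v_2 = [[1, 0, 0]]^T. Check: (A + 5I) v_2 = [[0, 0, 0]]^T = 0.

v_1 = [[2, 2, 1]]^T, v_2 = [[1, 0, 0]]^T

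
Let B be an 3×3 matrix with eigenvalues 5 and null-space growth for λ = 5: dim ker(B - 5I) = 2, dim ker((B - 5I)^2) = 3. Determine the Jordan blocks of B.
Jordan blocks: (5, 2), (5, 1)

λ = 5: successive nullity increments [2, 1] count blocks of size ≥ k; block sizes are [2, 1].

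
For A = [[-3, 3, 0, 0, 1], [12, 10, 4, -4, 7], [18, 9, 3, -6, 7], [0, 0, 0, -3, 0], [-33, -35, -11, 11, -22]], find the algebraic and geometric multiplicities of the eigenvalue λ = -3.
The characteristic polynomial is (x + 3)^5, so the factor x + 3 appears with exponent 5: the algebraic multiplicity is 5.

rank(A + 3I) = 2, so the eigenspace has dimension 5 - 2 = 3: the geometric multiplicity is 3.

Since 3 < 5, A is not diagonalizable.

algebraic multiplicity 5, geometric multiplicity 3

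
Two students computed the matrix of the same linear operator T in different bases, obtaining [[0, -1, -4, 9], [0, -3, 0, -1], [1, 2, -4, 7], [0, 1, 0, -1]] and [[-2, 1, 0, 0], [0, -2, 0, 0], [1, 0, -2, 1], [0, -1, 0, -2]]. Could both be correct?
Yes.

Two matrices over a field are similar if and only if they have the same invariant factors.

Both A and B have characteristic polynomial (x + 2)^4 and minimal polynomial (x + 2)^2. Computing further, both have invariant factors (x + 2)^2, (x + 2)^2. Hence A and B are similar.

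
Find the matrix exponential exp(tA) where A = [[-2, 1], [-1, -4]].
e^{tA} = [[(t + 1)*e^{-3*t}, t*e^{-3*t}], [-t*e^{-3*t}, (1 - t)*e^{-3*t}]]

A has Jordan form J = [[-3, 1], [0, -3]] with A = PJP^{-1}, so e^{tA} = P e^{tJ} P^{-1}.

For a Jordan block J_k(λ), e^{tJ_k(λ)} = e^{λt} · (I + tN + t^2 N^2/2! + ... + t^{k-1} N^{k-1}/(k-1)!) where N is the nilpotent superdiagonal part.

Assembling the blocks and conjugating back gives the entries of e^{tA} as shown above.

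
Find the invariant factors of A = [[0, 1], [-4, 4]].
(x - 2)^2

The Jordan structure of A has elementary divisors (x - 2)^2. Arranging the block sizes at each eigenvalue in decreasing order and taking row products gives the invariant factors.

Invariant factors (smallest first, each dividing the next): (x - 2)^2.

Check: the last factor (x - 2)^2 is the minimal polynomial, and the product (x - 2)^2 is the characteristic polynomial.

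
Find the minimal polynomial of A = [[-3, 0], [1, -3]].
The characteristic polynomial factors as (x + 3)^2. The minimal polynomial is ∏(x - λ)^{k_λ} where k_λ is the size of the largest Jordan block at λ.

For λ = -3: rank(A + 3I) = 1, and the largest Jordan block has size 2 (the smallest k with rank((A + 3I)^k) = rank((A + 3I)^(k+1))).

So m_A(x) = (x + 3)^2.

m_A(x) = (x + 3)^2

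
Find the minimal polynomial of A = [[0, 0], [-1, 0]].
The characteristic polynomial factors as x^2. The minimal polynomial is ∏(x - λ)^{k_λ} where k_λ is the size of the largest Jordan block at λ.

For λ = 0: rank(A) = 1, and the largest Jordan block has size 2 (the smallest k with rank(A^k) = rank(A^(k+1))).

So m_A(x) = x^2.

m_A(x) = x^2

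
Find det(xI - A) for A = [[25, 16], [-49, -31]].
xI - A = [[x - 25, -16], [49, x + 31]].

Expanding det(xI - A) along the first row:
det(xI - A) = + (x - 25)·det([[x + 31]]) - (-16)·det([[49]]).

Evaluating gives χ_A(x) = x^2 + 6x + 9 = (x + 3)^2.

χ_A(x) = (x + 3)^2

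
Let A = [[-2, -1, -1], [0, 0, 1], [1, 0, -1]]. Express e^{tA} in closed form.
e^{tA} = [[(1 - t)*e^{-t}, -t*e^{-t}, -t*e^{-t}], [t^2*e^{-t}/2, (t^2/2 + t + 1)*e^{-t}, t*(t + 2)*e^{-t}/2], [t*(2 - t)*e^{-t}/2, -t^2*e^{-t}/2, (2 - t^2)*e^{-t}/2]]

A has Jordan form J = [[-1, 1, 0], [0, -1, 1], [0, 0, -1]] with A = PJP^{-1}, so e^{tA} = P e^{tJ} P^{-1}.

For a Jordan block J_k(λ), e^{tJ_k(λ)} = e^{λt} · (I + tN + t^2 N^2/2! + ... + t^{k-1} N^{k-1}/(k-1)!) where N is the nilpotent superdiagonal part.

Assembling the blocks and conjugating back gives the entries of e^{tA} as shown above.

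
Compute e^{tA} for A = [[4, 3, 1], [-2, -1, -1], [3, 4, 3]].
A has Jordan form J = [[2, 1, 0], [0, 2, 1], [0, 0, 2]] with A = PJP^{-1}, so e^{tA} = P e^{tJ} P^{-1}.

For a Jordan block J_k(λ), e^{tJ_k(λ)} = e^{λt} · (I + tN + t^2 N^2/2! + ... + t^{k-1} N^{k-1}/(k-1)!) where N is the nilpotent superdiagonal part.

Assembling the blocks and conjugating back gives the entries of e^{tA} as shown above.

e^{tA} = [[(t^2 + 4*t + 2)*e^{2*t}/2, t*(t + 6)*e^{2*t}/2, t*e^{2*t}], [t*(-t - 4)*e^{2*t}/2, (-t^2 - 6*t + 2)*e^{2*t}/2, -t*e^{2*t}], [t*(t + 6)*e^{2*t}/2, t*(t + 8)*e^{2*t}/2, (t + 1)*e^{2*t}]]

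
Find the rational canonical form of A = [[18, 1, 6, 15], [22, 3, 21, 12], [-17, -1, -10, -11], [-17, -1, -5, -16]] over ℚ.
The invariant factors of A (the non-unit diagonal entries of the Smith normal form of xI - A over ℚ[x]) are x + 5, (x - 3)(x - 2)(x + 5), each dividing the next. The characteristic polynomial is their product, (x - 3)(x - 2)(x + 5)^2.

The rational canonical form is the block-diagonal matrix of companion matrices C(f_i):
R = [[-5, 0, 0, 0], [0, 0, 0, -30], [0, 1, 0, 19], [0, 0, 1, 0]].

R = [[-5, 0, 0, 0], [0, 0, 0, -30], [0, 1, 0, 19], [0, 0, 1, 0]]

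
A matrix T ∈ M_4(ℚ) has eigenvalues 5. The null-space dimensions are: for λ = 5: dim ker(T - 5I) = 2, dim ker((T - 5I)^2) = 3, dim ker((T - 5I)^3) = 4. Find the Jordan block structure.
λ = 5: successive nullity increments [2, 1, 1] count blocks of size ≥ k; block sizes are [3, 1].

Jordan blocks: (5, 3), (5, 1)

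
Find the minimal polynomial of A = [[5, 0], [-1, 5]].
The characteristic polynomial factors as (x - 5)^2. The minimal polynomial is ∏(x - λ)^{k_λ} where k_λ is the size of the largest Jordan block at λ.

For λ = 5: rank(A - 5I) = 1, and the largest Jordan block has size 2 (the smallest k with rank((A - 5I)^k) = rank((A - 5I)^(k+1))).

So m_A(x) = (x - 5)^2.

m_A(x) = (x - 5)^2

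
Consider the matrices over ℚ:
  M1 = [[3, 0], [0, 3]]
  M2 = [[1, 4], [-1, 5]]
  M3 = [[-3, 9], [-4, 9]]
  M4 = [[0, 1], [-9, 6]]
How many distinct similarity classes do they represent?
Characteristic polynomials: χ_{M1} = (x - 3)^2, χ_{M2} = (x - 3)^2, χ_{M3} = (x - 3)^2, χ_{M4} = (x - 3)^2.

{M1}: invariant factors x - 3, x - 3.

{M2, M3, M4}: invariant factors (x - 3)^2.

Matrices are similar if and only if their invariant-factor lists agree; the partition into similarity classes is {M1}, {M2, M3, M4}.

2 classes: {M1}, {M2, M3, M4}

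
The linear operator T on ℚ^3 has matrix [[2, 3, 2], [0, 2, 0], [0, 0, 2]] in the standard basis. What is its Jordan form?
The characteristic polynomial is det(xI - A) = (x - 2)^3, so the eigenvalues are 2 (algebraic multiplicity 3).

For λ = 2: rank(A - 2I) = 1, rank((A - 2I)^2) = 0. The eigenspace has dimension 3 - 1 = 2, so there are 2 Jordan blocks; the rank sequence gives block sizes [2, 1].

Assembling the blocks gives the Jordan form J above.

J = [[2, 1, 0], [0, 2, 0], [0, 0, 2]]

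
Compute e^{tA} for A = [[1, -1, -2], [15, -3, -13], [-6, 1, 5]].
e^{tA} = [[(2 - 3*t^2)*e^{t}/2, t*(t - 1)*e^{t}, t*(5*t - 4)*e^{t}/2], [3*t*(3*t + 5)*e^{t}, (-6*t^2 - 4*t + 1)*e^{t}, t*(-15*t - 13)*e^{t}], [3*t*(-3*t - 4)*e^{t}/2, t*(3*t + 1)*e^{t}, (15*t^2 + 8*t + 2)*e^{t}/2]]

A has Jordan form J = [[1, 1, 0], [0, 1, 1], [0, 0, 1]] with A = PJP^{-1}, so e^{tA} = P e^{tJ} P^{-1}.

For a Jordan block J_k(λ), e^{tJ_k(λ)} = e^{λt} · (I + tN + t^2 N^2/2! + ... + t^{k-1} N^{k-1}/(k-1)!) where N is the nilpotent superdiagonal part.

Assembling the blocks and conjugating back gives the entries of e^{tA} as shown above.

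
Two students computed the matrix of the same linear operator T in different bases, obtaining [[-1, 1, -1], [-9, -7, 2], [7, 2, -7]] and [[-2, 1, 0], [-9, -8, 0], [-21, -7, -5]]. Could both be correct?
Both have characteristic polynomial (x + 5)^3, but the minimal polynomial of A is (x + 5)^3 while the minimal polynomial of B is (x + 5)^2. The minimal polynomial is a similarity invariant, so A and B are not similar.

No.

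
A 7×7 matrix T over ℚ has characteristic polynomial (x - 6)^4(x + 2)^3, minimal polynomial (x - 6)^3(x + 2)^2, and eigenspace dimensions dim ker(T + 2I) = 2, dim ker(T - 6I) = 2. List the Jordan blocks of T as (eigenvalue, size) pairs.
λ = -2: algebraic multiplicity 3 (exponent in χ_T), largest block size 2 (exponent in m_T), 2 blocks (geometric multiplicity). These force block sizes [2, 1].
λ = 6: algebraic multiplicity 4 (exponent in χ_T), largest block size 3 (exponent in m_T), 2 blocks (geometric multiplicity). These force block sizes [3, 1].

Jordan blocks: (-2, 2), (-2, 1), (6, 3), (6, 1)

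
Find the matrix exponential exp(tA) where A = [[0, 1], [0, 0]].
A has Jordan form J = [[0, 1], [0, 0]] with A = PJP^{-1}, so e^{tA} = P e^{tJ} P^{-1}.

For a Jordan block J_k(λ), e^{tJ_k(λ)} = e^{λt} · (I + tN + t^2 N^2/2! + ... + t^{k-1} N^{k-1}/(k-1)!) where N is the nilpotent superdiagonal part.

Assembling the blocks and conjugating back gives the entries of e^{tA} as shown above.

e^{tA} = [[1, t], [0, 1]]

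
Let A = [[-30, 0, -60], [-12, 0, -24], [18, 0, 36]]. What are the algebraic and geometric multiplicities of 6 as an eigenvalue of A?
algebraic multiplicity 1, geometric multiplicity 1

The characteristic polynomial is x^2(x - 6), so the factor x - 6 appears with exponent 1: the algebraic multiplicity is 1.

rank(A - 6I) = 2, so the eigenspace has dimension 3 - 2 = 1: the geometric multiplicity is 1.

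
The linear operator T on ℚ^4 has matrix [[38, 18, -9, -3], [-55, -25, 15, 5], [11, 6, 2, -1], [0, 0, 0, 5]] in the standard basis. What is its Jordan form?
J = [[5, 1, 0, 0], [0, 5, 0, 0], [0, 0, 5, 0], [0, 0, 0, 5]]

The characteristic polynomial is det(xI - A) = (x - 5)^4, so the eigenvalues are 5 (algebraic multiplicity 4).

For λ = 5: rank(A - 5I) = 1, rank((A - 5I)^2) = 0. The eigenspace has dimension 4 - 1 = 3, so there are 3 Jordan blocks; the rank sequence gives block sizes [2, 1, 1].

Assembling the blocks gives the Jordan form J above.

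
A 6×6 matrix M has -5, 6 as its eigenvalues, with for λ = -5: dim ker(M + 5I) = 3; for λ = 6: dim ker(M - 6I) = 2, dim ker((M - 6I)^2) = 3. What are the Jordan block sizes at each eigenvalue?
Jordan blocks: (-5, 1), (-5, 1), (-5, 1), (6, 2), (6, 1)

λ = -5: successive nullity increments [3] count blocks of size ≥ k; block sizes are [1, 1, 1].
λ = 6: successive nullity increments [2, 1] count blocks of size ≥ k; block sizes are [2, 1].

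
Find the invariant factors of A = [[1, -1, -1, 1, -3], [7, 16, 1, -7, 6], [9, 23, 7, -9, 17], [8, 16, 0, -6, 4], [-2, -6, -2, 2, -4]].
x - 2, (x - 6)(x - 2)^3

The Jordan structure of A has elementary divisors (x - 2)^3, (x - 2), (x - 6). Arranging the block sizes at each eigenvalue in decreasing order and taking row products gives the invariant factors.

Invariant factors (smallest first, each dividing the next): x - 2, (x - 6)(x - 2)^3.

Check: the last factor (x - 6)(x - 2)^3 is the minimal polynomial, and the product (x - 6)(x - 2)^4 is the characteristic polynomial.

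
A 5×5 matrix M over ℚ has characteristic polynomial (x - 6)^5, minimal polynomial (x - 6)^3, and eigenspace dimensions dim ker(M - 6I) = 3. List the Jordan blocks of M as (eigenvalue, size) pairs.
Jordan blocks: (6, 3), (6, 1), (6, 1)

λ = 6: algebraic multiplicity 5 (exponent in χ_M), largest block size 3 (exponent in m_M), 3 blocks (geometric multiplicity). These force block sizes [3, 1, 1].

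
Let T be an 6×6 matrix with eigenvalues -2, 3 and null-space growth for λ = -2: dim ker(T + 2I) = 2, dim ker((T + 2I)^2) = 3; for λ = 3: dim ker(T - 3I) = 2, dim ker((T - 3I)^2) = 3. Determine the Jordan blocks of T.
Jordan blocks: (-2, 2), (-2, 1), (3, 2), (3, 1)

λ = -2: successive nullity increments [2, 1] count blocks of size ≥ k; block sizes are [2, 1].
λ = 3: successive nullity increments [2, 1] count blocks of size ≥ k; block sizes are [2, 1].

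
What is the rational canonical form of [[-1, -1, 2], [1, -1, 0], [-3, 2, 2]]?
R = [[0, 0, 2], [1, 0, -4], [0, 1, 0]]

The invariant factors of A (the non-unit diagonal entries of the Smith normal form of xI - A over ℚ[x]) are x^3 + 4x - 2, each dividing the next. The characteristic polynomial is their product, x^3 + 4x - 2.

The rational canonical form is the block-diagonal matrix of companion matrices C(f_i):
R = [[0, 0, 2], [1, 0, -4], [0, 1, 0]].

Note the characteristic polynomial does not split into linear factors over ℚ, so A has no Jordan form over ℚ; the rational canonical form exists over any field.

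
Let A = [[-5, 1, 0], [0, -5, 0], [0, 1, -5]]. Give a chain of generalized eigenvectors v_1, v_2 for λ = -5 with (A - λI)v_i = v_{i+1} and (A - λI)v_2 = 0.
v_1 = [[-2, 1, 1]]^T, v_2 = [[1, 0, 1]]^T

We seek v_1 ∈ ker((A + 5I)^2) \ ker(A + 5I), then set v_{i+1} = (A + 5I) v_i.

One such chain is v_1 = [[-2, 1, 1]]^T, v_2 = [[1, 0, 1]]^T. Check: (A + 5I) v_2 = [[0, 0, 0]]^T = 0.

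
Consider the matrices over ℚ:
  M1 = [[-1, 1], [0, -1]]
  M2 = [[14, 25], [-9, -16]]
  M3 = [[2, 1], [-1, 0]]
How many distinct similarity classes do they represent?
Characteristic polynomials: χ_{M1} = (x + 1)^2, χ_{M2} = (x + 1)^2, χ_{M3} = (x - 1)^2.

{M1, M2}: invariant factors (x + 1)^2.

{M3}: invariant factors (x - 1)^2.

Matrices are similar if and only if their invariant-factor lists agree; the partition into similarity classes is {M1, M2}, {M3}.

2 classes: {M1, M2}, {M3}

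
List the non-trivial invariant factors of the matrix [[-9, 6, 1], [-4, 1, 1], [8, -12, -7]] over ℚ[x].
x + 5, (x + 5)^2

The Jordan structure of A has elementary divisors (x + 5)^2, (x + 5). Arranging the block sizes at each eigenvalue in decreasing order and taking row products gives the invariant factors.

Invariant factors (smallest first, each dividing the next): x + 5, (x + 5)^2.

Check: the last factor (x + 5)^2 is the minimal polynomial, and the product (x + 5)^3 is the characteristic polynomial.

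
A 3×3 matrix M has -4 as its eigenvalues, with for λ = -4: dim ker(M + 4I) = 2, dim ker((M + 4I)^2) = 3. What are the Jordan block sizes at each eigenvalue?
Jordan blocks: (-4, 2), (-4, 1)

λ = -4: successive nullity increments [2, 1] count blocks of size ≥ k; block sizes are [2, 1].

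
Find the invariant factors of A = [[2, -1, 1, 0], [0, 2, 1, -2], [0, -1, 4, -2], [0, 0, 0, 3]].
x - 3, (x - 3)^2(x - 2)

The Jordan structure of A has elementary divisors (x - 2), (x - 3)^2, (x - 3). Arranging the block sizes at each eigenvalue in decreasing order and taking row products gives the invariant factors.

Invariant factors (smallest first, each dividing the next): x - 3, (x - 3)^2(x - 2).

Check: the last factor (x - 3)^2(x - 2) is the minimal polynomial, and the product (x - 3)^3(x - 2) is the characteristic polynomial.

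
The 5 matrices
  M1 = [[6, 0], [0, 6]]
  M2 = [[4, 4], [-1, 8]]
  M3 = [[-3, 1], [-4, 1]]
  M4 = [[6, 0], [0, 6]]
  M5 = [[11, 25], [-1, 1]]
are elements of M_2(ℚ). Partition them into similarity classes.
Characteristic polynomials: χ_{M1} = (x - 6)^2, χ_{M2} = (x - 6)^2, χ_{M3} = (x + 1)^2, χ_{M4} = (x - 6)^2, χ_{M5} = (x - 6)^2.

{M1, M4}: invariant factors x - 6, x - 6.

{M2, M5}: invariant factors (x - 6)^2.

{M3}: invariant factors (x + 1)^2.

Matrices are similar if and only if their invariant-factor lists agree; the partition into similarity classes is {M1, M4}, {M2, M5}, {M3}.

3 classes: {M1, M4}, {M2, M5}, {M3}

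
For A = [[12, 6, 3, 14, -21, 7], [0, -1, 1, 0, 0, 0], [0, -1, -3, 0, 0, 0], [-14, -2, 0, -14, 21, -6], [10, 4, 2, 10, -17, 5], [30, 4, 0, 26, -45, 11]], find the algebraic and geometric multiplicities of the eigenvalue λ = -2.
algebraic multiplicity 6, geometric multiplicity 2

The characteristic polynomial is (x + 2)^6, so the factor x + 2 appears with exponent 6: the algebraic multiplicity is 6.

rank(A + 2I) = 4, so the eigenspace has dimension 6 - 4 = 2: the geometric multiplicity is 2.

Since 2 < 6, A is not diagonalizable.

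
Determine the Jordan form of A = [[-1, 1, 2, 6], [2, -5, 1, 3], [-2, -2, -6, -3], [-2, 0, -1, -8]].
J = [[-5, 1, 0, 0], [0, -5, 1, 0], [0, 0, -5, 0], [0, 0, 0, -5]]

The characteristic polynomial is det(xI - A) = (x + 5)^4, so the eigenvalues are -5 (algebraic multiplicity 4).

For λ = -5: rank(A + 5I) = 2, rank((A + 5I)^2) = 1, rank((A + 5I)^3) = 0. The eigenspace has dimension 4 - 2 = 2, so there are 2 Jordan blocks; the rank sequence gives block sizes [3, 1].

Assembling the blocks gives the Jordan form J above.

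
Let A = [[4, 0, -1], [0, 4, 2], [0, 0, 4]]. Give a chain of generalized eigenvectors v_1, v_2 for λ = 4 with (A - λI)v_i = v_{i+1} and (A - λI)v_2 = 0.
v_1 = [[-1, 3, 1]]^T, v_2 = [[-1, 2, 0]]^T

We seek v_1 ∈ ker((A - 4I)^2) \ ker(A - 4I), then set v_{i+1} = (A - 4I) v_i.

One such chain is v_1 = [[-1, 3, 1]]^T, v_2 = [[-1, 2, 0]]^T. Check: (A - 4I) v_2 = [[0, 0, 0]]^T = 0.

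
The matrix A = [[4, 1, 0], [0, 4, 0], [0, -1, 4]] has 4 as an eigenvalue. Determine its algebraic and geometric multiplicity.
algebraic multiplicity 3, geometric multiplicity 2

The characteristic polynomial is (x - 4)^3, so the factor x - 4 appears with exponent 3: the algebraic multiplicity is 3.

rank(A - 4I) = 1, so the eigenspace has dimension 3 - 1 = 2: the geometric multiplicity is 2.

Since 2 < 3, A is not diagonalizable.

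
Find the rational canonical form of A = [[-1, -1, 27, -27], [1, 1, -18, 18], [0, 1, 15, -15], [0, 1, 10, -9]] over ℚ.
R = [[0, 0, 0, -9], [1, 0, 0, 18], [0, 1, 0, -15], [0, 0, 1, 6]]

The invariant factors of A (the non-unit diagonal entries of the Smith normal form of xI - A over ℚ[x]) are (x^2 - 3x + 3)^2, each dividing the next. The characteristic polynomial is their product, (x^2 - 3x + 3)^2.

The rational canonical form is the block-diagonal matrix of companion matrices C(f_i):
R = [[0, 0, 0, -9], [1, 0, 0, 18], [0, 1, 0, -15], [0, 0, 1, 6]].

Note the characteristic polynomial does not split into linear factors over ℚ, so A has no Jordan form over ℚ; the rational canonical form exists over any field.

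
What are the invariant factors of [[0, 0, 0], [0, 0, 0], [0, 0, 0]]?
x, x, x

The Jordan structure of A has elementary divisors x, x, x. Arranging the block sizes at each eigenvalue in decreasing order and taking row products gives the invariant factors.

Invariant factors (smallest first, each dividing the next): x, x, x.

Check: the last factor x is the minimal polynomial, and the product x^3 is the characteristic polynomial.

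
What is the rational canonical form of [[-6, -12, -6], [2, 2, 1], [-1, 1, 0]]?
R = [[0, 0, -6], [1, 0, -5], [0, 1, -4]]

The invariant factors of A (the non-unit diagonal entries of the Smith normal form of xI - A over ℚ[x]) are (x + 3)(x^2 + x + 2), each dividing the next. The characteristic polynomial is their product, (x + 3)(x^2 + x + 2).

The rational canonical form is the block-diagonal matrix of companion matrices C(f_i):
R = [[0, 0, -6], [1, 0, -5], [0, 1, -4]].

Note the characteristic polynomial does not split into linear factors over ℚ, so A has no Jordan form over ℚ; the rational canonical form exists over any field.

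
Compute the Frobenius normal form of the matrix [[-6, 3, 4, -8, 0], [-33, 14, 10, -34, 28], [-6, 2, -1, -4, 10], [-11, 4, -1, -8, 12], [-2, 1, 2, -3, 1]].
The invariant factors of A (the non-unit diagonal entries of the Smith normal form of xI - A over ℚ[x]) are x^2 + 2x - 1, (x - 4)(x^2 + 2x - 1), each dividing the next. The characteristic polynomial is their product, (x - 4)(x^2 + 2x - 1)^2.

The rational canonical form is the block-diagonal matrix of companion matrices C(f_i):
R = [[0, 1, 0, 0, 0], [1, -2, 0, 0, 0], [0, 0, 0, 0, -4], [0, 0, 1, 0, 9], [0, 0, 0, 1, 2]].

Note the characteristic polynomial does not split into linear factors over ℚ, so A has no Jordan form over ℚ; the rational canonical form exists over any field.

R = [[0, 1, 0, 0, 0], [1, -2, 0, 0, 0], [0, 0, 0, 0, -4], [0, 0, 1, 0, 9], [0, 0, 0, 1, 2]]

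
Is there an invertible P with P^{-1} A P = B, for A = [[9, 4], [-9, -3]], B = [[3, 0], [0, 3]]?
No.

Both have characteristic polynomial (x - 3)^2, but the minimal polynomial of A is (x - 3)^2 while the minimal polynomial of B is x - 3. The minimal polynomial is a similarity invariant, so A and B are not similar.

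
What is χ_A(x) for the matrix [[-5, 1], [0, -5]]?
χ_A(x) = (x + 5)^2

xI - A = [[x + 5, -1], [0, x + 5]].

Expanding det(xI - A) along the first row:
det(xI - A) = + (x + 5)·det([[x + 5]]) - (-1)·det([[0]]).

Evaluating gives χ_A(x) = x^2 + 10x + 25 = (x + 5)^2.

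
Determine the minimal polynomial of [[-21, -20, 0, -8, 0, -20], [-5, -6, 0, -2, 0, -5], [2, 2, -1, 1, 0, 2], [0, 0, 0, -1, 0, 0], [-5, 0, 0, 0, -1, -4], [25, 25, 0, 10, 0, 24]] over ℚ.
The characteristic polynomial factors as (x + 1)^6. The minimal polynomial is ∏(x - λ)^{k_λ} where k_λ is the size of the largest Jordan block at λ.

For λ = -1: rank(A + I) = 3, and the largest Jordan block has size 2 (the smallest k with rank((A + I)^k) = rank((A + I)^(k+1))).

So m_A(x) = (x + 1)^2.

m_A(x) = (x + 1)^2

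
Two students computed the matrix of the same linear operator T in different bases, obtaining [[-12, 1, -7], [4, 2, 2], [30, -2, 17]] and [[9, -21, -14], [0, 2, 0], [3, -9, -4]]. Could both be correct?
No.

Both have characteristic polynomial (x - 3)(x - 2)^2, but the minimal polynomial of A is (x - 3)(x - 2)^2 while the minimal polynomial of B is (x - 3)(x - 2). The minimal polynomial is a similarity invariant, so A and B are not similar.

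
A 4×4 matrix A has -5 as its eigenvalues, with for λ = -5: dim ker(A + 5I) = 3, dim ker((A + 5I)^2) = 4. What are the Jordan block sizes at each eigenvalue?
λ = -5: successive nullity increments [3, 1] count blocks of size ≥ k; block sizes are [2, 1, 1].

Jordan blocks: (-5, 2), (-5, 1), (-5, 1)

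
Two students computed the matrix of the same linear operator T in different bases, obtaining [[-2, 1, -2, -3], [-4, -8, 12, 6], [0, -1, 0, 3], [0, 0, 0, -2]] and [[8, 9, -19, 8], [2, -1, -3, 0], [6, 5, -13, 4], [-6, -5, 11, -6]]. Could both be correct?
Two matrices over a field are similar if and only if they have the same invariant factors.

Both A and B have characteristic polynomial (x + 2)^2(x + 4)^2 and minimal polynomial (x + 2)(x + 4)^2. Computing further, both have invariant factors x + 2, (x + 2)(x + 4)^2. Hence A and B are similar.

Yes.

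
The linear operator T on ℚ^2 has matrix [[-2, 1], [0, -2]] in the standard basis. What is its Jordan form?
The characteristic polynomial is det(xI - A) = (x + 2)^2, so the eigenvalues are -2 (algebraic multiplicity 2).

For λ = -2: rank(A + 2I) = 1, rank((A + 2I)^2) = 0. The eigenspace has dimension 2 - 1 = 1, so there is 1 Jordan block; the rank sequence gives block sizes [2].

Assembling the blocks gives the Jordan form J above.

J = [[-2, 1], [0, -2]]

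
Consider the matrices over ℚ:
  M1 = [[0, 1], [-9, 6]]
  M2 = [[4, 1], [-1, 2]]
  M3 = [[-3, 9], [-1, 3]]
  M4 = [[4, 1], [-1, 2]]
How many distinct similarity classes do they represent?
2 classes: {M1, M2, M4}, {M3}

Characteristic polynomials: χ_{M1} = (x - 3)^2, χ_{M2} = (x - 3)^2, χ_{M3} = x^2, χ_{M4} = (x - 3)^2.

{M1, M2, M4}: invariant factors (x - 3)^2.

{M3}: invariant factors x^2.

Matrices are similar if and only if their invariant-factor lists agree; the partition into similarity classes is {M1, M2, M4}, {M3}.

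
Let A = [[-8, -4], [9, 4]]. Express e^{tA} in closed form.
A has Jordan form J = [[-2, 1], [0, -2]] with A = PJP^{-1}, so e^{tA} = P e^{tJ} P^{-1}.

For a Jordan block J_k(λ), e^{tJ_k(λ)} = e^{λt} · (I + tN + t^2 N^2/2! + ... + t^{k-1} N^{k-1}/(k-1)!) where N is the nilpotent superdiagonal part.

Assembling the blocks and conjugating back gives the entries of e^{tA} as shown above.

e^{tA} = [[(1 - 6*t)*e^{-2*t}, -4*t*e^{-2*t}], [9*t*e^{-2*t}, (6*t + 1)*e^{-2*t}]]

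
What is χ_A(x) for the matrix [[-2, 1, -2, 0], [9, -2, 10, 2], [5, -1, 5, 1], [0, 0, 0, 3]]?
xI - A = [[x + 2, -1, 2, 0], [-9, x + 2, -10, -2], [-5, 1, x - 5, -1], [0, 0, 0, x - 3]].

Expanding det(xI - A) along the first row:
det(xI - A) = + (x + 2)·det([[x + 2, -10, -2], [1, x - 5, -1], [0, 0, x - 3]]) - (-1)·det([[-9, -10, -2], [-5, x - 5, -1], [0, 0, x - 3]]) + (2)·det([[-9, x + 2, -2], [-5, 1, -1], [0, 0, x - 3]]) - (0)·det([[-9, x + 2, -10], [-5, 1, x - 5], [0, 0, 0]]).

Evaluating gives χ_A(x) = x^4 - 4x^3 - 2x^2 + 12x + 9 = (x - 3)^2(x + 1)^2.

χ_A(x) = (x - 3)^2(x + 1)^2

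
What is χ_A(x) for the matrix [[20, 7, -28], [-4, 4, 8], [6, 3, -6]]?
χ_A(x) = (x - 6)^3

xI - A = [[x - 20, -7, 28], [4, x - 4, -8], [-6, -3, x + 6]].

Expanding det(xI - A) along the first row:
det(xI - A) = + (x - 20)·det([[x - 4, -8], [-3, x + 6]]) - (-7)·det([[4, -8], [-6, x + 6]]) + (28)·det([[4, x - 4], [-6, -3]]).

Evaluating gives χ_A(x) = x^3 - 18x^2 + 108x - 216 = (x - 6)^3.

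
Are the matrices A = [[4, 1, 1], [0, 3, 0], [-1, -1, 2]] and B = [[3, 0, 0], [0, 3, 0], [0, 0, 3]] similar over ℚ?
No.

Both have characteristic polynomial (x - 3)^3, but the minimal polynomial of A is (x - 3)^2 while the minimal polynomial of B is x - 3. The minimal polynomial is a similarity invariant, so A and B are not similar.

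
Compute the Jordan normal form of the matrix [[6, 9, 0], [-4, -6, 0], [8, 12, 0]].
J = [[0, 1, 0], [0, 0, 0], [0, 0, 0]]

The characteristic polynomial is det(xI - A) = x^3, so the eigenvalues are 0 (algebraic multiplicity 3).

For λ = 0: rank(A) = 1, rank(A^2) = 0. The eigenspace has dimension 3 - 1 = 2, so there are 2 Jordan blocks; the rank sequence gives block sizes [2, 1].

Assembling the blocks gives the Jordan form J above.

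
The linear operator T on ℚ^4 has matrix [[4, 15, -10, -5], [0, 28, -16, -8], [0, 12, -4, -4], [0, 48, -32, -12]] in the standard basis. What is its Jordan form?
The characteristic polynomial is det(xI - A) = (x - 4)^4, so the eigenvalues are 4 (algebraic multiplicity 4).

For λ = 4: rank(A - 4I) = 1, rank((A - 4I)^2) = 0. The eigenspace has dimension 4 - 1 = 3, so there are 3 Jordan blocks; the rank sequence gives block sizes [2, 1, 1].

Assembling the blocks gives the Jordan form J above.

J = [[4, 1, 0, 0], [0, 4, 0, 0], [0, 0, 4, 0], [0, 0, 0, 4]]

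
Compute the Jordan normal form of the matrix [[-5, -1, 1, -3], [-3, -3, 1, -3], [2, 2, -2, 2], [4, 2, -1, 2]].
J = [[-2, 1, 0, 0], [0, -2, 1, 0], [0, 0, -2, 0], [0, 0, 0, -2]]

The characteristic polynomial is det(xI - A) = (x + 2)^4, so the eigenvalues are -2 (algebraic multiplicity 4).

For λ = -2: rank(A + 2I) = 2, rank((A + 2I)^2) = 1, rank((A + 2I)^3) = 0. The eigenspace has dimension 4 - 2 = 2, so there are 2 Jordan blocks; the rank sequence gives block sizes [3, 1].

Assembling the blocks gives the Jordan form J above.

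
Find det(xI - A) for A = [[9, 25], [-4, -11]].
χ_A(x) = (x + 1)^2

xI - A = [[x - 9, -25], [4, x + 11]].

Expanding det(xI - A) along the first row:
det(xI - A) = + (x - 9)·det([[x + 11]]) - (-25)·det([[4]]).

Evaluating gives χ_A(x) = x^2 + 2x + 1 = (x + 1)^2.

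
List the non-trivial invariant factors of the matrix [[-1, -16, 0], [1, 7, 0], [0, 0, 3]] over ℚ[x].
x - 3, (x - 3)^2

The Jordan structure of A has elementary divisors (x - 3)^2, (x - 3). Arranging the block sizes at each eigenvalue in decreasing order and taking row products gives the invariant factors.

Invariant factors (smallest first, each dividing the next): x - 3, (x - 3)^2.

Check: the last factor (x - 3)^2 is the minimal polynomial, and the product (x - 3)^3 is the characteristic polynomial.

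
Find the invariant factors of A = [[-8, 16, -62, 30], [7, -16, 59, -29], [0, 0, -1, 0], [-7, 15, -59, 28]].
x + 1, (x - 6)(x + 1)^2

The Jordan structure of A has elementary divisors (x + 1)^2, (x + 1), (x - 6). Arranging the block sizes at each eigenvalue in decreasing order and taking row products gives the invariant factors.

Invariant factors (smallest first, each dividing the next): x + 1, (x - 6)(x + 1)^2.

Check: the last factor (x - 6)(x + 1)^2 is the minimal polynomial, and the product (x - 6)(x + 1)^3 is the characteristic polynomial.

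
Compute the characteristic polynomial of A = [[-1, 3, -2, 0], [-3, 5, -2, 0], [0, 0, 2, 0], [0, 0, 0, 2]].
xI - A = [[x + 1, -3, 2, 0], [3, x - 5, 2, 0], [0, 0, x - 2, 0], [0, 0, 0, x - 2]].

Expanding det(xI - A) along the first row:
det(xI - A) = + (x + 1)·det([[x - 5, 2, 0], [0, x - 2, 0], [0, 0, x - 2]]) - (-3)·det([[3, 2, 0], [0, x - 2, 0], [0, 0, x - 2]]) + (2)·det([[3, x - 5, 0], [0, 0, 0], [0, 0, x - 2]]) - (0)·det([[3, x - 5, 2], [0, 0, x - 2], [0, 0, 0]]).

Evaluating gives χ_A(x) = x^4 - 8x^3 + 24x^2 - 32x + 16 = (x - 2)^4.

χ_A(x) = (x - 2)^4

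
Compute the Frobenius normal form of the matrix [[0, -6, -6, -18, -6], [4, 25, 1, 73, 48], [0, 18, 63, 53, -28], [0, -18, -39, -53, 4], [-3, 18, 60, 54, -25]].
R = [[0, -6, 0, 0, 0], [1, 7, 0, 0, 0], [0, 0, 0, 0, -24], [0, 0, 1, 0, 22], [0, 0, 0, 1, 3]]

The invariant factors of A (the non-unit diagonal entries of the Smith normal form of xI - A over ℚ[x]) are (x - 6)(x - 1), (x - 6)(x - 1)(x + 4), each dividing the next. The characteristic polynomial is their product, (x - 6)^2(x - 1)^2(x + 4).

The rational canonical form is the block-diagonal matrix of companion matrices C(f_i):
R = [[0, -6, 0, 0, 0], [1, 7, 0, 0, 0], [0, 0, 0, 0, -24], [0, 0, 1, 0, 22], [0, 0, 0, 1, 3]].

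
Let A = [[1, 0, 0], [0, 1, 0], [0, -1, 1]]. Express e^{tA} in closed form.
A has Jordan form J = [[1, 1, 0], [0, 1, 0], [0, 0, 1]] with A = PJP^{-1}, so e^{tA} = P e^{tJ} P^{-1}.

For a Jordan block J_k(λ), e^{tJ_k(λ)} = e^{λt} · (I + tN + t^2 N^2/2! + ... + t^{k-1} N^{k-1}/(k-1)!) where N is the nilpotent superdiagonal part.

Assembling the blocks and conjugating back gives the entries of e^{tA} as shown above.

e^{tA} = [[e^{t}, 0, 0], [0, e^{t}, 0], [0, -t*e^{t}, e^{t}]]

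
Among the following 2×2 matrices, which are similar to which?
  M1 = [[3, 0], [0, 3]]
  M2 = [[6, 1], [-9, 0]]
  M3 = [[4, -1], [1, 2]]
2 classes: {M1}, {M2, M3}

Characteristic polynomials: χ_{M1} = (x - 3)^2, χ_{M2} = (x - 3)^2, χ_{M3} = (x - 3)^2.

{M1}: invariant factors x - 3, x - 3.

{M2, M3}: invariant factors (x - 3)^2.

Matrices are similar if and only if their invariant-factor lists agree; the partition into similarity classes is {M1}, {M2, M3}.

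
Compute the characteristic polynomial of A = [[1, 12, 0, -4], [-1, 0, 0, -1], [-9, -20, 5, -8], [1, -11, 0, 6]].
χ_A(x) = (x - 5)^2(x - 1)^2

xI - A = [[x - 1, -12, 0, 4], [1, x, 0, 1], [9, 20, x - 5, 8], [-1, 11, 0, x - 6]].

Expanding det(xI - A) along the first row:
det(xI - A) = + (x - 1)·det([[x, 0, 1], [20, x - 5, 8], [11, 0, x - 6]]) - (-12)·det([[1, 0, 1], [9, x - 5, 8], [-1, 0, x - 6]]) + (0)·det([[1, x, 1], [9, 20, 8], [-1, 11, x - 6]]) - (4)·det([[1, x, 0], [9, 20, x - 5], [-1, 11, 0]]).

Evaluating gives χ_A(x) = x^4 - 12x^3 + 46x^2 - 60x + 25 = (x - 5)^2(x - 1)^2.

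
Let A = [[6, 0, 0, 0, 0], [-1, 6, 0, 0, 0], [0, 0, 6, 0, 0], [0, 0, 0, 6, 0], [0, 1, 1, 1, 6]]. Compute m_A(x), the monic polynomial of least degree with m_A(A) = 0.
m_A(x) = (x - 6)^3

The characteristic polynomial factors as (x - 6)^5. The minimal polynomial is ∏(x - λ)^{k_λ} where k_λ is the size of the largest Jordan block at λ.

For λ = 6: rank(A - 6I) = 2, and the largest Jordan block has size 3 (the smallest k with rank((A - 6I)^k) = rank((A - 6I)^(k+1))).

So m_A(x) = (x - 6)^3.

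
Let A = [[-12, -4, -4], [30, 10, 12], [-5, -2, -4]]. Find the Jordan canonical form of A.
J = [[-2, 1, 0], [0, -2, 0], [0, 0, -2]]

The characteristic polynomial is det(xI - A) = (x + 2)^3, so the eigenvalues are -2 (algebraic multiplicity 3).

For λ = -2: rank(A + 2I) = 1, rank((A + 2I)^2) = 0. The eigenspace has dimension 3 - 1 = 2, so there are 2 Jordan blocks; the rank sequence gives block sizes [2, 1].

Assembling the blocks gives the Jordan form J above.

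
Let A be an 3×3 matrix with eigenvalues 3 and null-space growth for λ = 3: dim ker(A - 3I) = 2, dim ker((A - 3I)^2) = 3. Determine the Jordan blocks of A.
Jordan blocks: (3, 2), (3, 1)

λ = 3: successive nullity increments [2, 1] count blocks of size ≥ k; block sizes are [2, 1].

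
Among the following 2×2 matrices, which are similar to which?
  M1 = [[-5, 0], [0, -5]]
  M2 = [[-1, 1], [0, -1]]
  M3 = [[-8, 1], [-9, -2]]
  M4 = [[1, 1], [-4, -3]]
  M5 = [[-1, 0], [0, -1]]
Characteristic polynomials: χ_{M1} = (x + 5)^2, χ_{M2} = (x + 1)^2, χ_{M3} = (x + 5)^2, χ_{M4} = (x + 1)^2, χ_{M5} = (x + 1)^2.

{M1}: invariant factors x + 5, x + 5.

{M2, M4}: invariant factors (x + 1)^2.

{M3}: invariant factors (x + 5)^2.

{M5}: invariant factors x + 1, x + 1.

Matrices are similar if and only if their invariant-factor lists agree; the partition into similarity classes is {M1}, {M2, M4}, {M3}, {M5}.

4 classes: {M1}, {M2, M4}, {M3}, {M5}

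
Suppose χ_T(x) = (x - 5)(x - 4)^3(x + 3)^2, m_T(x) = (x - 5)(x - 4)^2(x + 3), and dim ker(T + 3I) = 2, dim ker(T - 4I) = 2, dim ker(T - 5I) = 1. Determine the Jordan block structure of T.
λ = -3: algebraic multiplicity 2 (exponent in χ_T), largest block size 1 (exponent in m_T), 2 blocks (geometric multiplicity). These force block sizes [1, 1].
λ = 4: algebraic multiplicity 3 (exponent in χ_T), largest block size 2 (exponent in m_T), 2 blocks (geometric multiplicity). These force block sizes [2, 1].
λ = 5: algebraic multiplicity 1 (exponent in χ_T), largest block size 1 (exponent in m_T), 1 block (geometric multiplicity). This forces block sizes [1].

Jordan blocks: (-3, 1), (-3, 1), (4, 2), (4, 1), (5, 1)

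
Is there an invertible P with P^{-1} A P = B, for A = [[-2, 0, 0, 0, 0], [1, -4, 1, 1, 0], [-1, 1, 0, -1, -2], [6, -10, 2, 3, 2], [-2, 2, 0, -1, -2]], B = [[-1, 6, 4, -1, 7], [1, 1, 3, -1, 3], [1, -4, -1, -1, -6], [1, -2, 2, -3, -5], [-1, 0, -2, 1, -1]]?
Two matrices over a field are similar if and only if they have the same invariant factors.

Both A and B have characteristic polynomial x(x + 1)^3(x + 2) and minimal polynomial x(x + 1)^2(x + 2). Computing further, both have invariant factors x + 1, x(x + 1)^2(x + 2). Hence A and B are similar.

Yes.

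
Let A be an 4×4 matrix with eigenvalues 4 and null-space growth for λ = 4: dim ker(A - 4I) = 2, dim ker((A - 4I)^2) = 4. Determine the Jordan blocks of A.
λ = 4: successive nullity increments [2, 2] count blocks of size ≥ k; block sizes are [2, 2].

Jordan blocks: (4, 2), (4, 2)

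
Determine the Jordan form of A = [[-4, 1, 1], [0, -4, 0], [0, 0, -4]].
J = [[-4, 1, 0], [0, -4, 0], [0, 0, -4]]

The characteristic polynomial is det(xI - A) = (x + 4)^3, so the eigenvalues are -4 (algebraic multiplicity 3).

For λ = -4: rank(A + 4I) = 1, rank((A + 4I)^2) = 0. The eigenspace has dimension 3 - 1 = 2, so there are 2 Jordan blocks; the rank sequence gives block sizes [2, 1].

Assembling the blocks gives the Jordan form J above.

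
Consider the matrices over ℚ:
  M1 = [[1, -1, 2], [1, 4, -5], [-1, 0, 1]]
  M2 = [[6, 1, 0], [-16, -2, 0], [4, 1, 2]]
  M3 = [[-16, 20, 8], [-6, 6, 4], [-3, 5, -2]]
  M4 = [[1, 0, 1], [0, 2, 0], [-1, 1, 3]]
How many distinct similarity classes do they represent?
Characteristic polynomials: χ_{M1} = (x - 2)^3, χ_{M2} = (x - 2)^3, χ_{M3} = (x + 4)^3, χ_{M4} = (x - 2)^3.

{M1, M4}: invariant factors (x - 2)^3.

{M2}: invariant factors x - 2, (x - 2)^2.

{M3}: invariant factors x + 4, (x + 4)^2.

Matrices are similar if and only if their invariant-factor lists agree; the partition into similarity classes is {M1, M4}, {M2}, {M3}.

3 classes: {M1, M4}, {M2}, {M3}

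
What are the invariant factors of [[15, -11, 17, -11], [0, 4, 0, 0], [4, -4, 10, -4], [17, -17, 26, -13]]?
x - 4, (x - 4)^3

The Jordan structure of A has elementary divisors (x - 4)^3, (x - 4). Arranging the block sizes at each eigenvalue in decreasing order and taking row products gives the invariant factors.

Invariant factors (smallest first, each dividing the next): x - 4, (x - 4)^3.

Check: the last factor (x - 4)^3 is the minimal polynomial, and the product (x - 4)^4 is the characteristic polynomial.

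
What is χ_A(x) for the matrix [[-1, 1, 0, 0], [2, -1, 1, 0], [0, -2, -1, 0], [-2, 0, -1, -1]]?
χ_A(x) = (x + 1)^4

xI - A = [[x + 1, -1, 0, 0], [-2, x + 1, -1, 0], [0, 2, x + 1, 0], [2, 0, 1, x + 1]].

Expanding det(xI - A) along the first row:
det(xI - A) = + (x + 1)·det([[x + 1, -1, 0], [2, x + 1, 0], [0, 1, x + 1]]) - (-1)·det([[-2, -1, 0], [0, x + 1, 0], [2, 1, x + 1]]) + (0)·det([[-2, x + 1, 0], [0, 2, 0], [2, 0, x + 1]]) - (0)·det([[-2, x + 1, -1], [0, 2, x + 1], [2, 0, 1]]).

Evaluating gives χ_A(x) = x^4 + 4x^3 + 6x^2 + 4x + 1 = (x + 1)^4.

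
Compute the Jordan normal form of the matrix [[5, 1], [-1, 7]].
J = [[6, 1], [0, 6]]

The characteristic polynomial is det(xI - A) = (x - 6)^2, so the eigenvalues are 6 (algebraic multiplicity 2).

For λ = 6: rank(A - 6I) = 1, rank((A - 6I)^2) = 0. The eigenspace has dimension 2 - 1 = 1, so there is 1 Jordan block; the rank sequence gives block sizes [2].

Assembling the blocks gives the Jordan form J above.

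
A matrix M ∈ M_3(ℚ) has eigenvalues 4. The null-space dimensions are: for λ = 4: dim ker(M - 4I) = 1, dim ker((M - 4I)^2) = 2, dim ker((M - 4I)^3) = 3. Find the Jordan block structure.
Jordan blocks: (4, 3)

λ = 4: successive nullity increments [1, 1, 1] count blocks of size ≥ k; block sizes are [3].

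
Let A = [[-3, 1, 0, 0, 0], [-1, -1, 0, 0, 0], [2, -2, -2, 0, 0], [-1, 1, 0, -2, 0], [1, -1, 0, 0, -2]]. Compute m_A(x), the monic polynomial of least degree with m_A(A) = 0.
m_A(x) = (x + 2)^2

The characteristic polynomial factors as (x + 2)^5. The minimal polynomial is ∏(x - λ)^{k_λ} where k_λ is the size of the largest Jordan block at λ.

For λ = -2: rank(A + 2I) = 1, and the largest Jordan block has size 2 (the smallest k with rank((A + 2I)^k) = rank((A + 2I)^(k+1))).

So m_A(x) = (x + 2)^2.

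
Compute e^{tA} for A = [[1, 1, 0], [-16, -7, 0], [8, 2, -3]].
e^{tA} = [[(4*t + 1)*e^{-3*t}, t*e^{-3*t}, 0], [-16*t*e^{-3*t}, (1 - 4*t)*e^{-3*t}, 0], [8*t*e^{-3*t}, 2*t*e^{-3*t}, e^{-3*t}]]

A has Jordan form J = [[-3, 1, 0], [0, -3, 0], [0, 0, -3]] with A = PJP^{-1}, so e^{tA} = P e^{tJ} P^{-1}.

For a Jordan block J_k(λ), e^{tJ_k(λ)} = e^{λt} · (I + tN + t^2 N^2/2! + ... + t^{k-1} N^{k-1}/(k-1)!) where N is the nilpotent superdiagonal part.

Assembling the blocks and conjugating back gives the entries of e^{tA} as shown above.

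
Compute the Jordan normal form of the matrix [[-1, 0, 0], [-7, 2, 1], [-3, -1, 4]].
The characteristic polynomial is det(xI - A) = (x - 3)^2(x + 1), so the eigenvalues are -1 (algebraic multiplicity 1), 3 (algebraic multiplicity 2).

For λ = -1: algebraic multiplicity 1 gives one 1×1 block.

For λ = 3: rank(A - 3I) = 2, rank((A - 3I)^2) = 1. The eigenspace has dimension 3 - 2 = 1, so there is 1 Jordan block; the rank sequence gives block sizes [2].

Assembling the blocks gives the Jordan form J above.

J = [[-1, 0, 0], [0, 3, 1], [0, 0, 3]]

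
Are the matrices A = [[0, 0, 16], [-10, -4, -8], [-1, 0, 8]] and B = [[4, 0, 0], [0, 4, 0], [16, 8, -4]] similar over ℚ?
Both have characteristic polynomial (x - 4)^2(x + 4), but the minimal polynomial of A is (x - 4)^2(x + 4) while the minimal polynomial of B is (x - 4)(x + 4). The minimal polynomial is a similarity invariant, so A and B are not similar.

No.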